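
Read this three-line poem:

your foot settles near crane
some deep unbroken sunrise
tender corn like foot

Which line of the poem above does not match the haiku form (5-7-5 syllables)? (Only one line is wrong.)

Line 1

Line 1: "your foot settles near crane": 1+1+2+1+1 = 6 (expected 5)
Line 2: "some deep unbroken sunrise": 1+1+3+2 = 7 ✓
Line 3: "tender corn like foot": 2+1+1+1 = 5 ✓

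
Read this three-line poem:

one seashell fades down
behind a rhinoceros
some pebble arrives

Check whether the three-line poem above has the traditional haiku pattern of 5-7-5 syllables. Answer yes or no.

Line 1: "one seashell fades down": 1+2+1+1 = 5 ✓
Line 2: "behind a rhinoceros": 2+1+4 = 7 ✓
Line 3: "some pebble arrives": 1+2+2 = 5 ✓

Yes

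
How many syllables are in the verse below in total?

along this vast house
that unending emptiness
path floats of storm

16

Line 1: along(2) + this(1) + vast(1) + house(1) = 5
Line 2: that(1) + unending(3) + emptiness(3) = 7
Line 3: path(1) + floats(1) + of(1) + storm(1) = 4
Total: 5 + 7 + 4 = 16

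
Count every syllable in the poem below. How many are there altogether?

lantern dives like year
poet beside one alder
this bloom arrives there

Line 1: lantern(2) + dives(1) + like(1) + year(1) = 5
Line 2: poet(2) + beside(2) + one(1) + alder(2) = 7
Line 3: this(1) + bloom(1) + arrives(2) + there(1) = 5
Total: 5 + 7 + 5 = 17

17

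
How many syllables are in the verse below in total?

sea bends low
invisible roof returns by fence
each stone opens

16

Line 1: "sea bends low": 1+1+1 = 3
Line 2: "invisible roof returns by fence": 4+1+2+1+1 = 9
Line 3: "each stone opens": 1+1+2 = 4
Total: 3 + 9 + 4 = 16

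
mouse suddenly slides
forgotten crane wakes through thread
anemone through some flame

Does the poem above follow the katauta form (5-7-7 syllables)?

Line 1: mouse(1) + suddenly(3) + slides(1) = 5 ✓
Line 2: forgotten(3) + crane(1) + wakes(1) + through(1) + thread(1) = 7 ✓
Line 3: anemone(4) + through(1) + some(1) + flame(1) = 7 ✓

Yes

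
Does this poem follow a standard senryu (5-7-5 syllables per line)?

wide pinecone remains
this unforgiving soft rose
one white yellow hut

Yes

Line 1: wide (1), pinecone (2), remains (2) → 5 ✓
Line 2: this (1), unforgiving (4), soft (1), rose (1) → 7 ✓
Line 3: one (1), white (1), yellow (2), hut (1) → 5 ✓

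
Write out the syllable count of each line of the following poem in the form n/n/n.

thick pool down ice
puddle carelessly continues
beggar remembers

Line 1: "thick pool down ice": 1+1+1+1 = 4
Line 2: "puddle carelessly continues": 2+3+3 = 8
Line 3: "beggar remembers": 2+3 = 5

4/8/5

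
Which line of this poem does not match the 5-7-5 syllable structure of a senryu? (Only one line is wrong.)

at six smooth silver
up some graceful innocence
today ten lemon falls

Line 1: at (1), six (1), smooth (1), silver (2) → 5 ✓
Line 2: up (1), some (1), graceful (2), innocence (3) → 7 ✓
Line 3: today (2), ten (1), lemon (2), falls (1) → 6 (expected 5)

The third line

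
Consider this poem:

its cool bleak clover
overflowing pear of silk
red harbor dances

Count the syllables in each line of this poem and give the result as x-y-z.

Line 1: its(1) + cool(1) + bleak(1) + clover(2) = 5
Line 2: overflowing(4) + pear(1) + of(1) + silk(1) = 7
Line 3: red(1) + harbor(2) + dances(2) = 5

5-7-5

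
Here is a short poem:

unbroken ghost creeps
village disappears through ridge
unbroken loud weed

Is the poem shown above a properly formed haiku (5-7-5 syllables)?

Line 1: unbroken(3) + ghost(1) + creeps(1) = 5 ✓
Line 2: village(2) + disappears(3) + through(1) + ridge(1) = 7 ✓
Line 3: unbroken(3) + loud(1) + weed(1) = 5 ✓

Yes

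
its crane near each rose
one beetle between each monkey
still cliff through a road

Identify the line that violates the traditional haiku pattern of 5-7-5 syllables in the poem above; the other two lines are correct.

The second line

Line 1: "its crane near each rose": 1+1+1+1+1 = 5 ✓
Line 2: "one beetle between each monkey": 1+2+2+1+2 = 8 (expected 7)
Line 3: "still cliff through a road": 1+1+1+1+1 = 5 ✓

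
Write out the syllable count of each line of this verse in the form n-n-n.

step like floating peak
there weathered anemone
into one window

5-7-5

Line 1: "step like floating peak": 1+1+2+1 = 5
Line 2: "there weathered anemone": 1+2+4 = 7
Line 3: "into one window": 2+1+2 = 5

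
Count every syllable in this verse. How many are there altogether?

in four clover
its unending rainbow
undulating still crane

16

Line 1: in (1), four (1), clover (2) → 4
Line 2: its (1), unending (3), rainbow (2) → 6
Line 3: undulating (4), still (1), crane (1) → 6
Total: 4 + 6 + 6 = 16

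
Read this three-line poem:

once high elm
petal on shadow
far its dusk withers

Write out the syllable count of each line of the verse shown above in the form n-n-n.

Line 1: once(1) + high(1) + elm(1) = 3
Line 2: petal(2) + on(1) + shadow(2) = 5
Line 3: far(1) + its(1) + dusk(1) + withers(2) = 5

3-5-5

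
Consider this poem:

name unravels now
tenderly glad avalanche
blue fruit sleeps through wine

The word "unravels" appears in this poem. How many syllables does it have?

"unravels" has 3 syllables.

3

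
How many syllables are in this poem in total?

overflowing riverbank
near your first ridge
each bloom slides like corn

Line 1: "overflowing riverbank": 4+3 = 7
Line 2: "near your first ridge": 1+1+1+1 = 4
Line 3: "each bloom slides like corn": 1+1+1+1+1 = 5
Total: 7 + 4 + 5 = 16

16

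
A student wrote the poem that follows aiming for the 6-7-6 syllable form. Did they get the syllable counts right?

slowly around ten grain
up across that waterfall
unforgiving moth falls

Line 1: slowly(2) + around(2) + ten(1) + grain(1) = 6 ✓
Line 2: up(1) + across(2) + that(1) + waterfall(3) = 7 ✓
Line 3: unforgiving(4) + moth(1) + falls(1) = 6 ✓

Yes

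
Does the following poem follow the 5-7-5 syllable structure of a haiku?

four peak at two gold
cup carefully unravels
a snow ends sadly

Yes

Line 1: four(1) + peak(1) + at(1) + two(1) + gold(1) = 5 ✓
Line 2: cup(1) + carefully(3) + unravels(3) = 7 ✓
Line 3: a(1) + snow(1) + ends(1) + sadly(2) = 5 ✓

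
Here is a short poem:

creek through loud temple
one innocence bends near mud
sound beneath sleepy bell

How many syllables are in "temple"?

2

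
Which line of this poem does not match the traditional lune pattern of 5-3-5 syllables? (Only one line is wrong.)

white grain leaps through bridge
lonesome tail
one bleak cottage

Line 1: white (1), grain (1), leaps (1), through (1), bridge (1) → 5 ✓
Line 2: lonesome (2), tail (1) → 3 ✓
Line 3: one (1), bleak (1), cottage (2) → 4 (expected 5)

The third line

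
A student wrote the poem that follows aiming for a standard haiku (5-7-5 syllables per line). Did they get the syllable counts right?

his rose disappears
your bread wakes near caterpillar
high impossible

Line 1: his(1) + rose(1) + disappears(3) = 5 ✓
Line 2: your(1) + bread(1) + wakes(1) + near(1) + caterpillar(4) = 8 (expected 7)
Line 3: high(1) + impossible(4) = 5 ✓

No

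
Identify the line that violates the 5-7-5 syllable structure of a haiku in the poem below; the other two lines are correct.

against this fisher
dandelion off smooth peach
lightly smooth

Line 1: against (2), this (1), fisher (2) → 5 ✓
Line 2: dandelion (4), off (1), smooth (1), peach (1) → 7 ✓
Line 3: lightly (2), smooth (1) → 3 (expected 5)

The third line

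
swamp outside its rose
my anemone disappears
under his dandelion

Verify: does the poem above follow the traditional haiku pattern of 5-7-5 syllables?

No

Line 1: swamp (1), outside (2), its (1), rose (1) → 5 ✓
Line 2: my (1), anemone (4), disappears (3) → 8 (expected 7)
Line 3: under (2), his (1), dandelion (4) → 7 (expected 5)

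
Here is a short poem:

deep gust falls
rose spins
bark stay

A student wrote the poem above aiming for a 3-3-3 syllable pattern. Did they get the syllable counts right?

Line 1: "deep gust falls": 1+1+1 = 3 ✓
Line 2: "rose spins": 1+1 = 2 (expected 3)
Line 3: "bark stay": 1+1 = 2 (expected 3)

No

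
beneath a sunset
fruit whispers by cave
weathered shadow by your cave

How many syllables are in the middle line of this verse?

5

The middle line: fruit (1), whispers (2), by (1), cave (1) → 5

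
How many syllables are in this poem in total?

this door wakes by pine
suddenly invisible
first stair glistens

Line 1: this (1), door (1), wakes (1), by (1), pine (1) → 5
Line 2: suddenly (3), invisible (4) → 7
Line 3: first (1), stair (1), glistens (2) → 4
Total: 5 + 7 + 4 = 16

16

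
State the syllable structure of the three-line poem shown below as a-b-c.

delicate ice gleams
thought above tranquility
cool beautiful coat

5-7-5

Line 1: delicate (3), ice (1), gleams (1) → 5
Line 2: thought (1), above (2), tranquility (4) → 7
Line 3: cool (1), beautiful (3), coat (1) → 5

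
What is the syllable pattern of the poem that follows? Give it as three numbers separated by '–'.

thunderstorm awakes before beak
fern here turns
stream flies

8–3–2

Line 1: "thunderstorm awakes before beak": 3+2+2+1 = 8
Line 2: "fern here turns": 1+1+1 = 3
Line 3: "stream flies": 1+1 = 2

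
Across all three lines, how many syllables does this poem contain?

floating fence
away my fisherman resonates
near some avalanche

Line 1: "floating fence": 2+1 = 3
Line 2: "away my fisherman resonates": 2+1+3+3 = 9
Line 3: "near some avalanche": 1+1+3 = 5
Total: 3 + 9 + 5 = 17

17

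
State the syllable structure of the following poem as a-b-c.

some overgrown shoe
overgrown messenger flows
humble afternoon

5-7-5

Line 1: some (1), overgrown (3), shoe (1) → 5
Line 2: overgrown (3), messenger (3), flows (1) → 7
Line 3: humble (2), afternoon (3) → 5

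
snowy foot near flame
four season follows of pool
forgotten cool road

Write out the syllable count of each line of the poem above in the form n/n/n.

Line 1: snowy (2), foot (1), near (1), flame (1) → 5
Line 2: four (1), season (2), follows (2), of (1), pool (1) → 7
Line 3: forgotten (3), cool (1), road (1) → 5

5/7/5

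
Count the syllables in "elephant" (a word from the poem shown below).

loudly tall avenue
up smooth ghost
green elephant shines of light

3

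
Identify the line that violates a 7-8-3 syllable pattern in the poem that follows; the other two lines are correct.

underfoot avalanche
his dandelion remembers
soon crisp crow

Line 1

Line 1: "underfoot avalanche": 3+3 = 6 (expected 7)
Line 2: "his dandelion remembers": 1+4+3 = 8 ✓
Line 3: "soon crisp crow": 1+1+1 = 3 ✓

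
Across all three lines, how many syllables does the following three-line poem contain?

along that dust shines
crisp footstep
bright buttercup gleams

13

Line 1: along(2) + that(1) + dust(1) + shines(1) = 5
Line 2: crisp(1) + footstep(2) = 3
Line 3: bright(1) + buttercup(3) + gleams(1) = 5
Total: 5 + 3 + 5 = 13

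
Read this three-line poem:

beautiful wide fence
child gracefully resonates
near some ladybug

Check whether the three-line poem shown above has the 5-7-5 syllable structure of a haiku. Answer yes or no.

Line 1: beautiful(3) + wide(1) + fence(1) = 5 ✓
Line 2: child(1) + gracefully(3) + resonates(3) = 7 ✓
Line 3: near(1) + some(1) + ladybug(3) = 5 ✓

Yes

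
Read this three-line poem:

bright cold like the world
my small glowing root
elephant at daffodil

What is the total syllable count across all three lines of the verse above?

17

Line 1: "bright cold like the world": 1+1+1+1+1 = 5
Line 2: "my small glowing root": 1+1+2+1 = 5
Line 3: "elephant at daffodil": 3+1+3 = 7
Total: 5 + 5 + 7 = 17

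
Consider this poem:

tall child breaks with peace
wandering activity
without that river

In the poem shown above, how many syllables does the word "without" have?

2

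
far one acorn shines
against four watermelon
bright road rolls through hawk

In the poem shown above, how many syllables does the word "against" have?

2

"against" has 2 syllables.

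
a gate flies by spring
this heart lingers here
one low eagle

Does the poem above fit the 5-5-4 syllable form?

Yes

Line 1: a (1), gate (1), flies (1), by (1), spring (1) → 5 ✓
Line 2: this (1), heart (1), lingers (2), here (1) → 5 ✓
Line 3: one (1), low (1), eagle (2) → 4 ✓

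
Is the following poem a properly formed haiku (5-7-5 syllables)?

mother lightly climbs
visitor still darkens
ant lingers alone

Line 1: mother(2) + lightly(2) + climbs(1) = 5 ✓
Line 2: visitor(3) + still(1) + darkens(2) = 6 (expected 7)
Line 3: ant(1) + lingers(2) + alone(2) = 5 ✓

No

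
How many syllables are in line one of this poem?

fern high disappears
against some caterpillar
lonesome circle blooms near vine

Line one: fern (1), high (1), disappears (3) → 5

5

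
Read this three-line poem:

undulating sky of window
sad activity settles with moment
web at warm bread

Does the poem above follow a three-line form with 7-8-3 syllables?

No

Line 1: undulating(4) + sky(1) + of(1) + window(2) = 8 (expected 7)
Line 2: sad(1) + activity(4) + settles(2) + with(1) + moment(2) = 10 (expected 8)
Line 3: web(1) + at(1) + warm(1) + bread(1) = 4 (expected 3)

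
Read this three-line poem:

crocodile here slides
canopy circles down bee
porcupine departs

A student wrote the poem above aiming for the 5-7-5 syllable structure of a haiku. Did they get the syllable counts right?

Line 1: crocodile(3) + here(1) + slides(1) = 5 ✓
Line 2: canopy(3) + circles(2) + down(1) + bee(1) = 7 ✓
Line 3: porcupine(3) + departs(2) = 5 ✓

Yes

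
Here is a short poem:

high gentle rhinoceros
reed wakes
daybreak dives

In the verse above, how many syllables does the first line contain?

The first line: high(1) + gentle(2) + rhinoceros(4) = 7

7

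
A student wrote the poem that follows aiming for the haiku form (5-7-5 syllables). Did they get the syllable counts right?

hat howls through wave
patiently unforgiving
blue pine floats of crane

No

Line 1: hat (1), howls (1), through (1), wave (1) → 4 (expected 5)
Line 2: patiently (3), unforgiving (4) → 7 ✓
Line 3: blue (1), pine (1), floats (1), of (1), crane (1) → 5 ✓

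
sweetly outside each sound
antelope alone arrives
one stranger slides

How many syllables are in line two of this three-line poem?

7

Line two: "antelope alone arrives": 3+2+2 = 7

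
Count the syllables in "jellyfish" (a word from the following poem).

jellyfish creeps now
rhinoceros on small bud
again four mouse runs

3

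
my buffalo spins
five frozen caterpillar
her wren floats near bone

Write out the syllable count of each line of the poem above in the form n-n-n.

5-7-5

Line 1: my (1), buffalo (3), spins (1) → 5
Line 2: five (1), frozen (2), caterpillar (4) → 7
Line 3: her (1), wren (1), floats (1), near (1), bone (1) → 5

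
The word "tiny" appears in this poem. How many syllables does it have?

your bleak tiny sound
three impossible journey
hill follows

2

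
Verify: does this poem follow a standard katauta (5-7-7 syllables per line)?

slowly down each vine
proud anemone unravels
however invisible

No

Line 1: slowly(2) + down(1) + each(1) + vine(1) = 5 ✓
Line 2: proud(1) + anemone(4) + unravels(3) = 8 (expected 7)
Line 3: however(3) + invisible(4) = 7 ✓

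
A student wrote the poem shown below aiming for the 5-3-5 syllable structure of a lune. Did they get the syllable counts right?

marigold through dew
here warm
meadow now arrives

Line 1: marigold(3) + through(1) + dew(1) = 5 ✓
Line 2: here(1) + warm(1) = 2 (expected 3)
Line 3: meadow(2) + now(1) + arrives(2) = 5 ✓

No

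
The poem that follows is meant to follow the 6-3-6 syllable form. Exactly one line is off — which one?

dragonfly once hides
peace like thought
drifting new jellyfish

Line 1: dragonfly (3), once (1), hides (1) → 5 (expected 6)
Line 2: peace (1), like (1), thought (1) → 3 ✓
Line 3: drifting (2), new (1), jellyfish (3) → 6 ✓

Line 1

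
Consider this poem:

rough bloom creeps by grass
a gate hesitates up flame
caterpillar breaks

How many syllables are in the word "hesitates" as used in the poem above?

3

"hesitates" has 3 syllables.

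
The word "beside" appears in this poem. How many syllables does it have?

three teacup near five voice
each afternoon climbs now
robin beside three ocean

2

"beside" has 2 syllables.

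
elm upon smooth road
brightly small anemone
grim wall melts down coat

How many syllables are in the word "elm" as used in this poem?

"elm" has 1 syllable.

1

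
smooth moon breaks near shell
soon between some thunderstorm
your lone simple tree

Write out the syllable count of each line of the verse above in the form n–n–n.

5–7–5

Line 1: smooth(1) + moon(1) + breaks(1) + near(1) + shell(1) = 5
Line 2: soon(1) + between(2) + some(1) + thunderstorm(3) = 7
Line 3: your(1) + lone(1) + simple(2) + tree(1) = 5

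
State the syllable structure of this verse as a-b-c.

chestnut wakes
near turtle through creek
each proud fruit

Line 1: chestnut (2), wakes (1) → 3
Line 2: near (1), turtle (2), through (1), creek (1) → 5
Line 3: each (1), proud (1), fruit (1) → 3

3-5-3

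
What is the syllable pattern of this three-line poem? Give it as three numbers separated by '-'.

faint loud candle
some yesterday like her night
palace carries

Line 1: faint(1) + loud(1) + candle(2) = 4
Line 2: some(1) + yesterday(3) + like(1) + her(1) + night(1) = 7
Line 3: palace(2) + carries(2) = 4

4-7-4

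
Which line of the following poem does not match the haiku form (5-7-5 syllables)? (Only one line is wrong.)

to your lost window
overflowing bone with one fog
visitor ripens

The second line

Line 1: "to your lost window": 1+1+1+2 = 5 ✓
Line 2: "overflowing bone with one fog": 4+1+1+1+1 = 8 (expected 7)
Line 3: "visitor ripens": 3+2 = 5 ✓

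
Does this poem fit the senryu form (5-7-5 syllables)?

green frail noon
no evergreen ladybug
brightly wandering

Line 1: "green frail noon": 1+1+1 = 3 (expected 5)
Line 2: "no evergreen ladybug": 1+3+3 = 7 ✓
Line 3: "brightly wandering": 2+3 = 5 ✓

No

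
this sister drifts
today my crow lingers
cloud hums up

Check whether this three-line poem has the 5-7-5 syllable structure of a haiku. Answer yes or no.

Line 1: this(1) + sister(2) + drifts(1) = 4 (expected 5)
Line 2: today(2) + my(1) + crow(1) + lingers(2) = 6 (expected 7)
Line 3: cloud(1) + hums(1) + up(1) = 3 (expected 5)

No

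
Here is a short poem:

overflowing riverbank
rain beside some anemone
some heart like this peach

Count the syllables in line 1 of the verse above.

7

Line 1: overflowing (4), riverbank (3) → 7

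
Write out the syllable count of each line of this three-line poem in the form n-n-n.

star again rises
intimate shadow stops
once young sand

5-6-3

Line 1: star(1) + again(2) + rises(2) = 5
Line 2: intimate(3) + shadow(2) + stops(1) = 6
Line 3: once(1) + young(1) + sand(1) = 3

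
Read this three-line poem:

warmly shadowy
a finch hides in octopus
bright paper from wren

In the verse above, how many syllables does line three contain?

Line three: "bright paper from wren": 1+2+1+1 = 5

5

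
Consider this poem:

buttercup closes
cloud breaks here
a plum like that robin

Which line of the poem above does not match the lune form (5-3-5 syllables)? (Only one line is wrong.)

Line 1: buttercup(3) + closes(2) = 5 ✓
Line 2: cloud(1) + breaks(1) + here(1) = 3 ✓
Line 3: a(1) + plum(1) + like(1) + that(1) + robin(2) = 6 (expected 5)

Line 3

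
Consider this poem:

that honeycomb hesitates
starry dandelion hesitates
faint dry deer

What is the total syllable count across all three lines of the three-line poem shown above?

Line 1: that (1), honeycomb (3), hesitates (3) → 7
Line 2: starry (2), dandelion (4), hesitates (3) → 9
Line 3: faint (1), dry (1), deer (1) → 3
Total: 7 + 9 + 3 = 19

19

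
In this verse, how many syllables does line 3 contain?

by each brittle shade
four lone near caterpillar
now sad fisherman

Line 3: now(1) + sad(1) + fisherman(3) = 5

5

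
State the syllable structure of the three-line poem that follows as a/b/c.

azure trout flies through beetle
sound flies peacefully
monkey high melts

Line 1: azure(2) + trout(1) + flies(1) + through(1) + beetle(2) = 7
Line 2: sound(1) + flies(1) + peacefully(3) = 5
Line 3: monkey(2) + high(1) + melts(1) = 4

7/5/4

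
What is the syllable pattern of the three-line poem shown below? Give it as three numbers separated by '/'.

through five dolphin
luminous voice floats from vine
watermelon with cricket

4/7/7

Line 1: through(1) + five(1) + dolphin(2) = 4
Line 2: luminous(3) + voice(1) + floats(1) + from(1) + vine(1) = 7
Line 3: watermelon(4) + with(1) + cricket(2) = 7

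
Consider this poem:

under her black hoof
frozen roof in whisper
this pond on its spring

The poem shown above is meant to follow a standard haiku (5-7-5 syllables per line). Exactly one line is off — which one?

The second line

Line 1: under (2), her (1), black (1), hoof (1) → 5 ✓
Line 2: frozen (2), roof (1), in (1), whisper (2) → 6 (expected 7)
Line 3: this (1), pond (1), on (1), its (1), spring (1) → 5 ✓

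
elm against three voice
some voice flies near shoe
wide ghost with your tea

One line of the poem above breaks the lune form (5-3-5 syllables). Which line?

Line 1: "elm against three voice": 1+2+1+1 = 5 ✓
Line 2: "some voice flies near shoe": 1+1+1+1+1 = 5 (expected 3)
Line 3: "wide ghost with your tea": 1+1+1+1+1 = 5 ✓

Line 2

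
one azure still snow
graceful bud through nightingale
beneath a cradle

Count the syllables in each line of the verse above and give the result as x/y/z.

5/7/5

Line 1: "one azure still snow": 1+2+1+1 = 5
Line 2: "graceful bud through nightingale": 2+1+1+3 = 7
Line 3: "beneath a cradle": 2+1+2 = 5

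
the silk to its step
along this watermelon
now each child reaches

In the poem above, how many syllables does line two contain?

7

Line two: along(2) + this(1) + watermelon(4) = 7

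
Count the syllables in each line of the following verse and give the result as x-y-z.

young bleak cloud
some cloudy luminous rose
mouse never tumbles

3-7-5

Line 1: "young bleak cloud": 1+1+1 = 3
Line 2: "some cloudy luminous rose": 1+2+3+1 = 7
Line 3: "mouse never tumbles": 1+2+2 = 5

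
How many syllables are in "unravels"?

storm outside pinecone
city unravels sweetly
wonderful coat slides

"unravels" has 3 syllables.

3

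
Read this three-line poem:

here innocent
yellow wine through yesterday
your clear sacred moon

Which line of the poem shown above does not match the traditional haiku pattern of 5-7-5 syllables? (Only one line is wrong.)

The first line

Line 1: "here innocent": 1+3 = 4 (expected 5)
Line 2: "yellow wine through yesterday": 2+1+1+3 = 7 ✓
Line 3: "your clear sacred moon": 1+1+2+1 = 5 ✓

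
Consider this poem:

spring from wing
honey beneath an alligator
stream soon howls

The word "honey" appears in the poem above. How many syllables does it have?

2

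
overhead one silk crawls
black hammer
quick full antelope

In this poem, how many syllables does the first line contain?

The first line: overhead (3), one (1), silk (1), crawls (1) → 6

6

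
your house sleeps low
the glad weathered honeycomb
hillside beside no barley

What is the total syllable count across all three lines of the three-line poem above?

Line 1: your(1) + house(1) + sleeps(1) + low(1) = 4
Line 2: the(1) + glad(1) + weathered(2) + honeycomb(3) = 7
Line 3: hillside(2) + beside(2) + no(1) + barley(2) = 7
Total: 4 + 7 + 7 = 18

18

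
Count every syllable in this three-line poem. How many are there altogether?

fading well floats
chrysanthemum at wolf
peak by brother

Line 1: fading(2) + well(1) + floats(1) = 4
Line 2: chrysanthemum(4) + at(1) + wolf(1) = 6
Line 3: peak(1) + by(1) + brother(2) = 4
Total: 4 + 6 + 4 = 14

14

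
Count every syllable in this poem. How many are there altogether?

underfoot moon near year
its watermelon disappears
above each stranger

19

Line 1: underfoot(3) + moon(1) + near(1) + year(1) = 6
Line 2: its(1) + watermelon(4) + disappears(3) = 8
Line 3: above(2) + each(1) + stranger(2) = 5
Total: 6 + 8 + 5 = 19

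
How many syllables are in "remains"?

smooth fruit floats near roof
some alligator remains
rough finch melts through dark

2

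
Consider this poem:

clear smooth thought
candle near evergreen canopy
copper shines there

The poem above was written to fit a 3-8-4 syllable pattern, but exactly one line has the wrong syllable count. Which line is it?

Line 2

Line 1: clear (1), smooth (1), thought (1) → 3 ✓
Line 2: candle (2), near (1), evergreen (3), canopy (3) → 9 (expected 8)
Line 3: copper (2), shines (1), there (1) → 4 ✓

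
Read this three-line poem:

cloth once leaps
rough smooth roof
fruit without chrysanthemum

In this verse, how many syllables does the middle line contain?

The middle line: "rough smooth roof": 1+1+1 = 3

3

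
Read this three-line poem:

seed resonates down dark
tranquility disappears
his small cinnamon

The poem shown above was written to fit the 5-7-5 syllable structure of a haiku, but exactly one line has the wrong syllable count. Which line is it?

The first line

Line 1: seed(1) + resonates(3) + down(1) + dark(1) = 6 (expected 5)
Line 2: tranquility(4) + disappears(3) = 7 ✓
Line 3: his(1) + small(1) + cinnamon(3) = 5 ✓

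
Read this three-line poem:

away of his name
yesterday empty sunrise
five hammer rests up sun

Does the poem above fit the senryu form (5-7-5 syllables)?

No

Line 1: away (2), of (1), his (1), name (1) → 5 ✓
Line 2: yesterday (3), empty (2), sunrise (2) → 7 ✓
Line 3: five (1), hammer (2), rests (1), up (1), sun (1) → 6 (expected 5)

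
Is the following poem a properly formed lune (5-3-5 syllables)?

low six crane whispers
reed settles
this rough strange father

Yes

Line 1: low(1) + six(1) + crane(1) + whispers(2) = 5 ✓
Line 2: reed(1) + settles(2) = 3 ✓
Line 3: this(1) + rough(1) + strange(1) + father(2) = 5 ✓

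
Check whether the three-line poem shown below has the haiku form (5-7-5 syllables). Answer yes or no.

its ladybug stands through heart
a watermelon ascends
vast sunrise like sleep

Line 1: "its ladybug stands through heart": 1+3+1+1+1 = 7 (expected 5)
Line 2: "a watermelon ascends": 1+4+2 = 7 ✓
Line 3: "vast sunrise like sleep": 1+2+1+1 = 5 ✓

No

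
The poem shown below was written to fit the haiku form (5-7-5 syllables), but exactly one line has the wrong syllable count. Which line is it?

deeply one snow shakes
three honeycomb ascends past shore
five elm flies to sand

Line 1: deeply (2), one (1), snow (1), shakes (1) → 5 ✓
Line 2: three (1), honeycomb (3), ascends (2), past (1), shore (1) → 8 (expected 7)
Line 3: five (1), elm (1), flies (1), to (1), sand (1) → 5 ✓

Line 2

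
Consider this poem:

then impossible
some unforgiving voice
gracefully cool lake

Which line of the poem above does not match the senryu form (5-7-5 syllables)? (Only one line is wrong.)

The second line

Line 1: then (1), impossible (4) → 5 ✓
Line 2: some (1), unforgiving (4), voice (1) → 6 (expected 7)
Line 3: gracefully (3), cool (1), lake (1) → 5 ✓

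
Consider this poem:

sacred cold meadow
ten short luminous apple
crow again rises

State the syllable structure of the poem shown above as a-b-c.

5-7-5

Line 1: sacred(2) + cold(1) + meadow(2) = 5
Line 2: ten(1) + short(1) + luminous(3) + apple(2) = 7
Line 3: crow(1) + again(2) + rises(2) = 5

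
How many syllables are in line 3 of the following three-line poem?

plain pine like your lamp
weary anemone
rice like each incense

Line 3: rice (1), like (1), each (1), incense (2) → 5

5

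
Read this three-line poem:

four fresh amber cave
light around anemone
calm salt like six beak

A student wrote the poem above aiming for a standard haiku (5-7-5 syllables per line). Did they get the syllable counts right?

Yes

Line 1: four (1), fresh (1), amber (2), cave (1) → 5 ✓
Line 2: light (1), around (2), anemone (4) → 7 ✓
Line 3: calm (1), salt (1), like (1), six (1), beak (1) → 5 ✓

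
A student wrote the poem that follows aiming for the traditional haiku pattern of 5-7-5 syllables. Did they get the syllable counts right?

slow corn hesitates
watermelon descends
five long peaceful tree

Line 1: slow (1), corn (1), hesitates (3) → 5 ✓
Line 2: watermelon (4), descends (2) → 6 (expected 7)
Line 3: five (1), long (1), peaceful (2), tree (1) → 5 ✓

No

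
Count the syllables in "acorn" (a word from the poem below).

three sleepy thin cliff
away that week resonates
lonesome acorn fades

2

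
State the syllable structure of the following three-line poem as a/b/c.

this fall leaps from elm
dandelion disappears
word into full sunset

Line 1: this (1), fall (1), leaps (1), from (1), elm (1) → 5
Line 2: dandelion (4), disappears (3) → 7
Line 3: word (1), into (2), full (1), sunset (2) → 6

5/7/6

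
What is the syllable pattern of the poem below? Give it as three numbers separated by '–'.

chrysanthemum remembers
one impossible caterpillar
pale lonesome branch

Line 1: "chrysanthemum remembers": 4+3 = 7
Line 2: "one impossible caterpillar": 1+4+4 = 9
Line 3: "pale lonesome branch": 1+2+1 = 4

7–9–4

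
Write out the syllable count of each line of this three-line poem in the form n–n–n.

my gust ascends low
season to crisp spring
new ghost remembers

Line 1: "my gust ascends low": 1+1+2+1 = 5
Line 2: "season to crisp spring": 2+1+1+1 = 5
Line 3: "new ghost remembers": 1+1+3 = 5

5–5–5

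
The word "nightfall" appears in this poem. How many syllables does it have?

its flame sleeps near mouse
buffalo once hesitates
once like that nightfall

2

"nightfall" has 2 syllables.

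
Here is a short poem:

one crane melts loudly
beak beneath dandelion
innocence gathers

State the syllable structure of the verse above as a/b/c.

5/7/5

Line 1: one (1), crane (1), melts (1), loudly (2) → 5
Line 2: beak (1), beneath (2), dandelion (4) → 7
Line 3: innocence (3), gathers (2) → 5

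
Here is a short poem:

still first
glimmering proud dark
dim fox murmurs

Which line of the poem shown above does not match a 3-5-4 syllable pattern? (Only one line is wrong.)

Line 1

Line 1: "still first": 1+1 = 2 (expected 3)
Line 2: "glimmering proud dark": 3+1+1 = 5 ✓
Line 3: "dim fox murmurs": 1+1+2 = 4 ✓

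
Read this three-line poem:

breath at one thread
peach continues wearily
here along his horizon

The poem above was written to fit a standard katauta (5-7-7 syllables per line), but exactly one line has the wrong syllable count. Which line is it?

Line 1: "breath at one thread": 1+1+1+1 = 4 (expected 5)
Line 2: "peach continues wearily": 1+3+3 = 7 ✓
Line 3: "here along his horizon": 1+2+1+3 = 7 ✓

The first line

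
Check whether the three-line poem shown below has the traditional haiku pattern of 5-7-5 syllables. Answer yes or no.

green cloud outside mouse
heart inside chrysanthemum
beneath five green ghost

Yes

Line 1: "green cloud outside mouse": 1+1+2+1 = 5 ✓
Line 2: "heart inside chrysanthemum": 1+2+4 = 7 ✓
Line 3: "beneath five green ghost": 2+1+1+1 = 5 ✓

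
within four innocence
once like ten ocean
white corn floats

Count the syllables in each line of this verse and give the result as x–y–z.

Line 1: "within four innocence": 2+1+3 = 6
Line 2: "once like ten ocean": 1+1+1+2 = 5
Line 3: "white corn floats": 1+1+1 = 3

6–5–3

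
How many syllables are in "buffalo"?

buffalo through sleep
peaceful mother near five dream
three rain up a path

"buffalo" has 3 syllables.

3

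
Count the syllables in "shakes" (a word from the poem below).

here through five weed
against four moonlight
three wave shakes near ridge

1

"shakes" has 1 syllable.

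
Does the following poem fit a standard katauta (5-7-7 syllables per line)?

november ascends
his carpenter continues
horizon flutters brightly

Yes

Line 1: "november ascends": 3+2 = 5 ✓
Line 2: "his carpenter continues": 1+3+3 = 7 ✓
Line 3: "horizon flutters brightly": 3+2+2 = 7 ✓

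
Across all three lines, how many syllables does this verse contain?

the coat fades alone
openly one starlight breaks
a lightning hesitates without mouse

21

Line 1: the(1) + coat(1) + fades(1) + alone(2) = 5
Line 2: openly(3) + one(1) + starlight(2) + breaks(1) = 7
Line 3: a(1) + lightning(2) + hesitates(3) + without(2) + mouse(1) = 9
Total: 5 + 7 + 9 = 21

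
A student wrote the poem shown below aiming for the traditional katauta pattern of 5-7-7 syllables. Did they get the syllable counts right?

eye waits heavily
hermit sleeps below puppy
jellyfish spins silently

Yes

Line 1: eye(1) + waits(1) + heavily(3) = 5 ✓
Line 2: hermit(2) + sleeps(1) + below(2) + puppy(2) = 7 ✓
Line 3: jellyfish(3) + spins(1) + silently(3) = 7 ✓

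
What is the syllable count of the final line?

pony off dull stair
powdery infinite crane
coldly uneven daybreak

7

The final line: coldly(2) + uneven(3) + daybreak(2) = 7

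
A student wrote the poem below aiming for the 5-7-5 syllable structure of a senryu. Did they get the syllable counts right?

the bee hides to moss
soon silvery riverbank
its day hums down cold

Line 1: the (1), bee (1), hides (1), to (1), moss (1) → 5 ✓
Line 2: soon (1), silvery (3), riverbank (3) → 7 ✓
Line 3: its (1), day (1), hums (1), down (1), cold (1) → 5 ✓

Yes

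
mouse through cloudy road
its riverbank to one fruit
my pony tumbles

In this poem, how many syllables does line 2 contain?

Line 2: its(1) + riverbank(3) + to(1) + one(1) + fruit(1) = 7

7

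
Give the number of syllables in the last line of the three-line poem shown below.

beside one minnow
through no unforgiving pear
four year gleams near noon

5

The last line: four(1) + year(1) + gleams(1) + near(1) + noon(1) = 5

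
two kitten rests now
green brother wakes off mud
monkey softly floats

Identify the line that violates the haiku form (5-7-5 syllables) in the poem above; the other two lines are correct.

Line 1: "two kitten rests now": 1+2+1+1 = 5 ✓
Line 2: "green brother wakes off mud": 1+2+1+1+1 = 6 (expected 7)
Line 3: "monkey softly floats": 2+2+1 = 5 ✓

Line 2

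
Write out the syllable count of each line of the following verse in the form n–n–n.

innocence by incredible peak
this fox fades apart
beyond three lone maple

Line 1: "innocence by incredible peak": 3+1+4+1 = 9
Line 2: "this fox fades apart": 1+1+1+2 = 5
Line 3: "beyond three lone maple": 2+1+1+2 = 6

9–5–6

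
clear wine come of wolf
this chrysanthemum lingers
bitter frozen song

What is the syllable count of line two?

Line two: this(1) + chrysanthemum(4) + lingers(2) = 7

7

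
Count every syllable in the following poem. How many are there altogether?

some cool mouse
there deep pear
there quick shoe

9

Line 1: some (1), cool (1), mouse (1) → 3
Line 2: there (1), deep (1), pear (1) → 3
Line 3: there (1), quick (1), shoe (1) → 3
Total: 3 + 3 + 3 = 9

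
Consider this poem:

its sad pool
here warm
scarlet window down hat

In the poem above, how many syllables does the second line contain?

The second line: here(1) + warm(1) = 2

2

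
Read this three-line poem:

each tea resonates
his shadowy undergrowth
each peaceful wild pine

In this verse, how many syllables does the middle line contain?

The middle line: "his shadowy undergrowth": 1+3+3 = 7

7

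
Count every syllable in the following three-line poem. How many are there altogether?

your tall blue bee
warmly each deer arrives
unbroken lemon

Line 1: "your tall blue bee": 1+1+1+1 = 4
Line 2: "warmly each deer arrives": 2+1+1+2 = 6
Line 3: "unbroken lemon": 3+2 = 5
Total: 4 + 6 + 5 = 15

15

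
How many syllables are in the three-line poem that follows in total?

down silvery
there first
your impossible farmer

13

Line 1: "down silvery": 1+3 = 4
Line 2: "there first": 1+1 = 2
Line 3: "your impossible farmer": 1+4+2 = 7
Total: 4 + 2 + 7 = 13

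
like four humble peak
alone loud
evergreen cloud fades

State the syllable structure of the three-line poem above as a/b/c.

5/3/5

Line 1: "like four humble peak": 1+1+2+1 = 5
Line 2: "alone loud": 2+1 = 3
Line 3: "evergreen cloud fades": 3+1+1 = 5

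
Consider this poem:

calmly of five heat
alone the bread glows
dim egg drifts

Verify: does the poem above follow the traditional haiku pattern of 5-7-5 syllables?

No

Line 1: calmly (2), of (1), five (1), heat (1) → 5 ✓
Line 2: alone (2), the (1), bread (1), glows (1) → 5 (expected 7)
Line 3: dim (1), egg (1), drifts (1) → 3 (expected 5)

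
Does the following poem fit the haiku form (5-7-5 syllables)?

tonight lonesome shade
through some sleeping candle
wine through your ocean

No

Line 1: tonight (2), lonesome (2), shade (1) → 5 ✓
Line 2: through (1), some (1), sleeping (2), candle (2) → 6 (expected 7)
Line 3: wine (1), through (1), your (1), ocean (2) → 5 ✓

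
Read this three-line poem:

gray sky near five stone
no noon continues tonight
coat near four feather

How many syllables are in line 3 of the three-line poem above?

Line 3: "coat near four feather": 1+1+1+2 = 5

5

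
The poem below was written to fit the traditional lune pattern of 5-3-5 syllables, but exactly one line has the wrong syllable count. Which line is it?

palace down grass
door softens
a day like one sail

The first line

Line 1: palace (2), down (1), grass (1) → 4 (expected 5)
Line 2: door (1), softens (2) → 3 ✓
Line 3: a (1), day (1), like (1), one (1), sail (1) → 5 ✓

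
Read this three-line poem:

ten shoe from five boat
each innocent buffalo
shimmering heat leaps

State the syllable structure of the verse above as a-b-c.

5-7-5

Line 1: "ten shoe from five boat": 1+1+1+1+1 = 5
Line 2: "each innocent buffalo": 1+3+3 = 7
Line 3: "shimmering heat leaps": 3+1+1 = 5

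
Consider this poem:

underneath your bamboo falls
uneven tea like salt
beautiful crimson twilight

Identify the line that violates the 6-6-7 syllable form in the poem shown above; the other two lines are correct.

The first line

Line 1: "underneath your bamboo falls": 3+1+2+1 = 7 (expected 6)
Line 2: "uneven tea like salt": 3+1+1+1 = 6 ✓
Line 3: "beautiful crimson twilight": 3+2+2 = 7 ✓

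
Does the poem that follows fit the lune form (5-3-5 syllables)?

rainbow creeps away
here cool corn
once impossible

Yes

Line 1: rainbow(2) + creeps(1) + away(2) = 5 ✓
Line 2: here(1) + cool(1) + corn(1) = 3 ✓
Line 3: once(1) + impossible(4) = 5 ✓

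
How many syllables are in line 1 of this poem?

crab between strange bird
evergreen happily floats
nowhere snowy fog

5

Line 1: "crab between strange bird": 1+2+1+1 = 5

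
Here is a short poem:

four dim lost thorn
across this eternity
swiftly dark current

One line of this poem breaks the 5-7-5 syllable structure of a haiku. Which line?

Line 1

Line 1: four(1) + dim(1) + lost(1) + thorn(1) = 4 (expected 5)
Line 2: across(2) + this(1) + eternity(4) = 7 ✓
Line 3: swiftly(2) + dark(1) + current(2) = 5 ✓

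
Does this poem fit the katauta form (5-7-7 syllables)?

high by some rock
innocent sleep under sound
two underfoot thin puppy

No

Line 1: high (1), by (1), some (1), rock (1) → 4 (expected 5)
Line 2: innocent (3), sleep (1), under (2), sound (1) → 7 ✓
Line 3: two (1), underfoot (3), thin (1), puppy (2) → 7 ✓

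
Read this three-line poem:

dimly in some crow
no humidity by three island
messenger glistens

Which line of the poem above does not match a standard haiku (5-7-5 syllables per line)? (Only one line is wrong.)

Line 2

Line 1: dimly (2), in (1), some (1), crow (1) → 5 ✓
Line 2: no (1), humidity (4), by (1), three (1), island (2) → 9 (expected 7)
Line 3: messenger (3), glistens (2) → 5 ✓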